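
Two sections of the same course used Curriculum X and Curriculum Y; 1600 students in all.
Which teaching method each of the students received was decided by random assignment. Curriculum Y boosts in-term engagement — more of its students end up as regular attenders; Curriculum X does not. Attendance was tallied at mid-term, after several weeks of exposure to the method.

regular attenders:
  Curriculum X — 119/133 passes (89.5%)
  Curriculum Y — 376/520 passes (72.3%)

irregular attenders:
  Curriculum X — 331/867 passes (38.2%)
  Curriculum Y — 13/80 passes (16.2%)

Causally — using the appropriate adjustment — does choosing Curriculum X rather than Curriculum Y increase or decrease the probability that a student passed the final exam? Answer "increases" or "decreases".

Mid-term attendance is recorded after the teaching method and is itself shifted by it — it sits on the causal path from teaching method to outcome. Conditioning on a mediator would strip out part of the effect we want; the pooled comparison gives the total causal effect.
Pooled: Curriculum X 45.0% vs Curriculum Y 64.8%; Curriculum Y is higher overall.

decreases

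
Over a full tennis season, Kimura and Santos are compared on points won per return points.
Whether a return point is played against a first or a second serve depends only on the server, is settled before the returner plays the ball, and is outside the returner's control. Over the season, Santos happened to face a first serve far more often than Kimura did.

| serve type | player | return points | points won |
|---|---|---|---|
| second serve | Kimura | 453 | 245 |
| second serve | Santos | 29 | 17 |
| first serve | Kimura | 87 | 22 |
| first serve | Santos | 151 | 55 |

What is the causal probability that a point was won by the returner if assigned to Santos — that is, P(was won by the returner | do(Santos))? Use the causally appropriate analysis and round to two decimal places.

0.51

The imbalance in serve type arose from how return points were allocated, not from anything the player did; and serve type independently affects the outcome. The pooled gap is confounded — condition on serve type.
Standardising Santos to the population serve type mix: 0.669·17/29 + 0.331·55/151 = 0.513.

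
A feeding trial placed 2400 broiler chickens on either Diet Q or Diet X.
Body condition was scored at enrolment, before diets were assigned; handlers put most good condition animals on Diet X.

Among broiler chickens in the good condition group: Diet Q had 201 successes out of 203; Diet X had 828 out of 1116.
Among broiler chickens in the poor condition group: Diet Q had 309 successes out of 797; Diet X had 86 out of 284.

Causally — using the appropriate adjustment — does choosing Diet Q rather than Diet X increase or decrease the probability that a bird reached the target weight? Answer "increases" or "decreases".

Diet Q is higher inside every starting body condition stratum but Diet X is higher in aggregate. Whether to stratify depends on how starting body condition relates to the diet.
Starting body condition satisfies the back-door criterion: it is not a descendant of the diet, and it blocks the spurious path from diet to outcome. Adjusting for it (i.e., using the within-starting body condition rates) gives the causal effect.
Within each level — good condition: 99.0% vs 74.2%; poor condition: 38.8% vs 30.3% — Diet Q is higher every time.

increases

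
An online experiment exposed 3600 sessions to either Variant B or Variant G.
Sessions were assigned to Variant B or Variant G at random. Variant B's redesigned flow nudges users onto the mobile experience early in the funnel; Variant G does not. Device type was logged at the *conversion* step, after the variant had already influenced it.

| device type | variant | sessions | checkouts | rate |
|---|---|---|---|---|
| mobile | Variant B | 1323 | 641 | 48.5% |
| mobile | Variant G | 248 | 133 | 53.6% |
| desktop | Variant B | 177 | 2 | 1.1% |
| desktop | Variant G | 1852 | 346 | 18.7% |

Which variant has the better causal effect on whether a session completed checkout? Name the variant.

Variant B

Device type is recorded after the variant and is itself shifted by it — it sits on the causal path from variant to outcome. Conditioning on a mediator would strip out part of the effect we want; the pooled comparison gives the total causal effect.
Pooled: Variant B 42.9% vs Variant G 22.8%; Variant B is higher overall.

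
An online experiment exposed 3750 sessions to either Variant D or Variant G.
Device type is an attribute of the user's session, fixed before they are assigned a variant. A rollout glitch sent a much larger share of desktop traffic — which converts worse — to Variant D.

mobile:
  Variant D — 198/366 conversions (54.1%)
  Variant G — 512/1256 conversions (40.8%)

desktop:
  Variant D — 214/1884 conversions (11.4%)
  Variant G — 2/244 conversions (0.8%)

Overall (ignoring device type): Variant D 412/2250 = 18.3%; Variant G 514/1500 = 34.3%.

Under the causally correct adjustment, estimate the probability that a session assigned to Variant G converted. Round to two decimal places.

0.18

Since device type is a pre-existing factor (not a product of the variant) and it affects the outcome on its own, it is a confounder. The stratified rates, not the pooled rate, identify the causal effect.
Standardising Variant G to the population device type mix: 0.433·512/1256 + 0.567·2/244 = 0.181.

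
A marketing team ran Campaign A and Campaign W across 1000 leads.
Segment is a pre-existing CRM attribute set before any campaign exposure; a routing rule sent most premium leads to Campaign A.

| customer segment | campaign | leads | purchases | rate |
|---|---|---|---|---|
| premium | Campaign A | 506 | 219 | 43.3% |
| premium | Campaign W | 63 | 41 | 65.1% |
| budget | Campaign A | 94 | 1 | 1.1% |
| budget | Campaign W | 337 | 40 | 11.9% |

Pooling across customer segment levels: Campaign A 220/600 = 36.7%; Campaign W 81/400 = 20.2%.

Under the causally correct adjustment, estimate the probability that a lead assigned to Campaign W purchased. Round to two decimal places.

The stratified and pooled comparisons disagree (Campaign W wins within each customer segment; Campaign A wins overall), so the answer turns on the causal role of customer segment.
The imbalance in customer segment arose from how leads were allocated, not from anything the campaign did; and customer segment independently affects the outcome. The pooled gap is confounded — condition on customer segment.
Standardising Campaign W to the population customer segment mix: 0.569·41/63 + 0.431·40/337 = 0.421.

0.42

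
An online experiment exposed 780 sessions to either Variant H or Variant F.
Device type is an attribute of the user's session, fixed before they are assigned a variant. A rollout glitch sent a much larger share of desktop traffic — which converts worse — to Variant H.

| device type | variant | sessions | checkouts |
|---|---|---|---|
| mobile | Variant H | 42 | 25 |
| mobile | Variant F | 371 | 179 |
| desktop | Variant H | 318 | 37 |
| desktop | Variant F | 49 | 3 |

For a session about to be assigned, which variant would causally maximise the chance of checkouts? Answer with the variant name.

Variant H

Since device type is a pre-existing factor (not a product of the variant) and it affects the outcome on its own, it is a confounder. The stratified rates, not the pooled rate, identify the causal effect.
Within each level — mobile: 59.5% vs 48.2%; desktop: 11.6% vs 6.1% — Variant H is higher every time.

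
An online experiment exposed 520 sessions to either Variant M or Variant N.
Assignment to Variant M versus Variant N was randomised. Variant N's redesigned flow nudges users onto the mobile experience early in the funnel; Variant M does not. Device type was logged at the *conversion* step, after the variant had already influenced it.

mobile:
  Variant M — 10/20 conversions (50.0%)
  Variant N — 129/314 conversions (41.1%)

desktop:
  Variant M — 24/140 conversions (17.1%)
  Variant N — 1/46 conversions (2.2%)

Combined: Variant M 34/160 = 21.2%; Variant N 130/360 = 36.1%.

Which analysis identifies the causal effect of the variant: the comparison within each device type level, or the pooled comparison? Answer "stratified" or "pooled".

The distribution of device type is itself part of what the variant does — it is an intermediate outcome. Holding it fixed would remove that part of the effect; the total effect is the pooled difference.
Pooled: Variant M 21.2% vs Variant N 36.1%; Variant N is higher overall.

pooled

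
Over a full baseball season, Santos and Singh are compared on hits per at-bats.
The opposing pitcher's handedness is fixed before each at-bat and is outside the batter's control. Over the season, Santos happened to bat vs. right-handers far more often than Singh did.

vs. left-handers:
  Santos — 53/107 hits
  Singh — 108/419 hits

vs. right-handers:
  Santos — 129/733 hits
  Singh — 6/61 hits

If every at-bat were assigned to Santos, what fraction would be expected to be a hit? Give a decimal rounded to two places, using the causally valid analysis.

0.30

Santos is higher inside every pitcher handedness stratum but Singh is higher in aggregate. Whether to stratify depends on how pitcher handedness relates to the player.
The imbalance in pitcher handedness arose from how at-bats were allocated, not from anything the player did; and pitcher handedness independently affects the outcome. The pooled gap is confounded — condition on pitcher handedness.
Standardising Santos to the population pitcher handedness mix: 0.398·53/107 + 0.602·129/733 = 0.303.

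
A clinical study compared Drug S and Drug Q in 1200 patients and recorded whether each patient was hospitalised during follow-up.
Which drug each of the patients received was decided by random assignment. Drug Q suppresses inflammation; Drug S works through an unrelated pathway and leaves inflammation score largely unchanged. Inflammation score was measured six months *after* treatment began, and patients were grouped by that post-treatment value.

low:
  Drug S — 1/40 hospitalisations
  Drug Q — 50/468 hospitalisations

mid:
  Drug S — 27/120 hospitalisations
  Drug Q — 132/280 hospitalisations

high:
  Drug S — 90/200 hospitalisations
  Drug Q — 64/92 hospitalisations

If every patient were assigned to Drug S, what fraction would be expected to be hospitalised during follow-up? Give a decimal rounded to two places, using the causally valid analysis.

0.33

Inflammation score is recorded after the drug and is itself shifted by it — it sits on the causal path from drug to outcome. Conditioning on a mediator would strip out part of the effect we want; the pooled comparison gives the total causal effect.
So P(outcome | do(Drug S)) is just the pooled rate for Drug S: 118/360 = 0.328.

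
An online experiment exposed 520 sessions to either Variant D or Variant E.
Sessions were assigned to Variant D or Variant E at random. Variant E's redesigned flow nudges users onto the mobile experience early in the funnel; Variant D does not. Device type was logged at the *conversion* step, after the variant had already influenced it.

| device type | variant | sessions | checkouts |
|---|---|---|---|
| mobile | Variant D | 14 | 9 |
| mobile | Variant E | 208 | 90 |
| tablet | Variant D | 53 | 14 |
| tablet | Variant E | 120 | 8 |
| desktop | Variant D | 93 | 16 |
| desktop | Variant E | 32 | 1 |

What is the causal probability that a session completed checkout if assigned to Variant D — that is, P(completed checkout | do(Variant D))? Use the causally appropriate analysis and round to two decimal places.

The stratified and pooled comparisons disagree (Variant D wins within each device type; Variant E wins overall), so the answer turns on the causal role of device type.
The distribution of device type is itself part of what the variant does — it is an intermediate outcome. Holding it fixed would remove that part of the effect; the total effect is the pooled difference.
So P(outcome | do(Variant D)) is just the pooled rate for Variant D: 39/160 = 0.244.

0.24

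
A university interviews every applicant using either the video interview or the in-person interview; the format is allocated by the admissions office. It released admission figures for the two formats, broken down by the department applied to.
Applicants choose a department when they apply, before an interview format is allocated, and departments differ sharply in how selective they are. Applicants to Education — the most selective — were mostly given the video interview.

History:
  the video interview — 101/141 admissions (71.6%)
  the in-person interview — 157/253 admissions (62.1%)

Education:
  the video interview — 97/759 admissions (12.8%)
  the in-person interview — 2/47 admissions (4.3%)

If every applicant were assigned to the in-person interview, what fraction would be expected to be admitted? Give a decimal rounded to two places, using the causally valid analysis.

The imbalance in department arose from how applicants were allocated, not from anything the interview format did; and department independently affects the outcome. The pooled gap is confounded — condition on department.
Standardising the in-person interview to the population department mix: 0.328·157/253 + 0.672·2/47 = 0.232.

0.23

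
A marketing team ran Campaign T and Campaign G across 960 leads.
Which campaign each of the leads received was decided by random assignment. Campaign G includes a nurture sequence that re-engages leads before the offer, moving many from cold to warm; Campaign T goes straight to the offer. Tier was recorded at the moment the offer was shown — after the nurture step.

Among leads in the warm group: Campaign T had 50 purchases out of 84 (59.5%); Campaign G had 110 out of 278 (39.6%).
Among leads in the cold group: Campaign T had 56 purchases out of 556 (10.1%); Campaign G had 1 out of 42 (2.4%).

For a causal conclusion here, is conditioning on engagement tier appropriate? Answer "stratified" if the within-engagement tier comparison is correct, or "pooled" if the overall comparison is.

Campaign T is higher inside every engagement tier stratum but Campaign G is higher in aggregate. Whether to stratify depends on how engagement tier relates to the campaign.
Engagement tier here is a post-treatment variable shaped by the campaign; conditioning on it would introduce bias rather than remove it. The overall comparison is the causal one.
Pooled: Campaign T 16.6% vs Campaign G 34.7%; Campaign G is higher overall.

pooled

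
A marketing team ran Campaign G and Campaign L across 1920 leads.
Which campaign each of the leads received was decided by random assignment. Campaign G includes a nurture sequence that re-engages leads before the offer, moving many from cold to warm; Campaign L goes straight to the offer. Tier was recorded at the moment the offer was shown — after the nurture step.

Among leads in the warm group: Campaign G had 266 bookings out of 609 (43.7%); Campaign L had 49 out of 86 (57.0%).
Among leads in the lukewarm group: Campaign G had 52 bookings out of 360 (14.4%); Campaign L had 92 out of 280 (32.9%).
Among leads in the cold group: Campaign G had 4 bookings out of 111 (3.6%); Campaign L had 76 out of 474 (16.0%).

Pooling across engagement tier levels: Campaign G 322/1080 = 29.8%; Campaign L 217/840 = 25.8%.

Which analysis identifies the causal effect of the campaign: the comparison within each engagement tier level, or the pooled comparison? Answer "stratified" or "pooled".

pooled

Within every engagement tier level Campaign L has the higher rate, yet pooled Campaign G does — Simpson's reversal.
Engagement tier is downstream of the campaign. One should not condition on a consequence of treatment, so the overall rates are the right comparison.
Pooled: Campaign G 29.8% vs Campaign L 25.8%; Campaign G is higher overall.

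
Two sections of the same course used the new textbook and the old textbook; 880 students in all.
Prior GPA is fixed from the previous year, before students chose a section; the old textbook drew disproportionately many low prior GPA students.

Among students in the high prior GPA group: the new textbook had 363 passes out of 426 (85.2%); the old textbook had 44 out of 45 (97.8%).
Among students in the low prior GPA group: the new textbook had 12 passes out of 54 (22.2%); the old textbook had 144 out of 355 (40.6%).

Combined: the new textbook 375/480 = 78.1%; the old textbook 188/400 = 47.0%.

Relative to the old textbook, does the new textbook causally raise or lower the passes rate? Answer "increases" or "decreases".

decreases

Since prior GPA band is a pre-existing factor (not a product of the teaching method) and it affects the outcome on its own, it is a confounder. The stratified rates, not the pooled rate, identify the causal effect.
Within each level — high prior GPA: 85.2% vs 97.8%; low prior GPA: 22.2% vs 40.6% — the old textbook is higher every time.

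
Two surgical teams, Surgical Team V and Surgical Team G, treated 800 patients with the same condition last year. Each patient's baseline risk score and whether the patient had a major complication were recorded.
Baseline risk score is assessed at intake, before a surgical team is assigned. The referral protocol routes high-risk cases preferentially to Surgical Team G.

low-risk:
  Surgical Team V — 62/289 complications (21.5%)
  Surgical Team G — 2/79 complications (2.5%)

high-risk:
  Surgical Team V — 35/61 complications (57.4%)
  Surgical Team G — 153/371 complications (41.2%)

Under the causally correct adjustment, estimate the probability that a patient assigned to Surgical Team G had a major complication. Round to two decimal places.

0.23

The stratified and pooled comparisons disagree (Surgical Team G wins within each baseline risk score; Surgical Team V wins overall), so the answer turns on the causal role of baseline risk score.
Here baseline risk score is a common cause — it drives both which surgical team a case falls under and the outcome. The crude comparison mixes populations; the stratum-specific rates are the causally relevant ones.
Standardising Surgical Team G to the population baseline risk score mix: 0.460·2/79 + 0.540·153/371 = 0.234.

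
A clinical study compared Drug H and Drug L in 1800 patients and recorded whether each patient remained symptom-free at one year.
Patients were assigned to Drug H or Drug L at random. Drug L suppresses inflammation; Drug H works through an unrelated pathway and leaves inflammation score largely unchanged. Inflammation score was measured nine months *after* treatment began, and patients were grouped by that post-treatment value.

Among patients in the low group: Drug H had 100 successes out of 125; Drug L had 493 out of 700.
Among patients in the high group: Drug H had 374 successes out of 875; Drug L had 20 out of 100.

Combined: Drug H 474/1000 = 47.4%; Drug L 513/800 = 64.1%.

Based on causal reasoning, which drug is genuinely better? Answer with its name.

Drug L

The inflammation score-specific comparison favours Drug H throughout, but the pooled figures favour Drug L. The question is whether to condition on inflammation score.
Inflammation score is downstream of the drug. One should not condition on a consequence of treatment, so the overall rates are the right comparison.
Pooled: Drug H 47.4% vs Drug L 64.1%; Drug L is higher overall.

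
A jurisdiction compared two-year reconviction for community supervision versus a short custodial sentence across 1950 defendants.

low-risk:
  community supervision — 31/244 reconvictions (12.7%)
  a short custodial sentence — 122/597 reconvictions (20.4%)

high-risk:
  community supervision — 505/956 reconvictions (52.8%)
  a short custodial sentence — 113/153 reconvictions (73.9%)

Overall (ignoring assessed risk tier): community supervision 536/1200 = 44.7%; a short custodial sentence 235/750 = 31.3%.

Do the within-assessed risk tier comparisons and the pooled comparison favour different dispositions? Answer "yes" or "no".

yes

Within each assessed risk tier level (low-risk 12.7% vs 20.4%; high-risk 52.8% vs 73.9%), community supervision has the lower rate every time. Pooled: 44.7% vs 31.3% — a short custodial sentence has the lower rate overall. The two comparisons disagree.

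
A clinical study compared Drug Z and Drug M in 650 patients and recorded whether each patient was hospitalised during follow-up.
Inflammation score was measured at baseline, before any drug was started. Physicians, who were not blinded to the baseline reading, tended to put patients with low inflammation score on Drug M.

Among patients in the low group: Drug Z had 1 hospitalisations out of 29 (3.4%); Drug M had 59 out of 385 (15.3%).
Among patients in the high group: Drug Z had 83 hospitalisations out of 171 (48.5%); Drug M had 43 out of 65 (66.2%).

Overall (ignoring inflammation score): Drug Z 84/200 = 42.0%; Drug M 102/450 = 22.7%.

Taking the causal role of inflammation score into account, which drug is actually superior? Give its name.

Inflammation score is set before the drug has any effect — it is not caused by the drug — and it independently drives the outcome. That makes it a confounder, so the causal comparison is within inflammation score levels.
Within each level — low: 3.4% vs 15.3%; high: 48.5% vs 66.2% — Drug Z is lower every time.

Drug Z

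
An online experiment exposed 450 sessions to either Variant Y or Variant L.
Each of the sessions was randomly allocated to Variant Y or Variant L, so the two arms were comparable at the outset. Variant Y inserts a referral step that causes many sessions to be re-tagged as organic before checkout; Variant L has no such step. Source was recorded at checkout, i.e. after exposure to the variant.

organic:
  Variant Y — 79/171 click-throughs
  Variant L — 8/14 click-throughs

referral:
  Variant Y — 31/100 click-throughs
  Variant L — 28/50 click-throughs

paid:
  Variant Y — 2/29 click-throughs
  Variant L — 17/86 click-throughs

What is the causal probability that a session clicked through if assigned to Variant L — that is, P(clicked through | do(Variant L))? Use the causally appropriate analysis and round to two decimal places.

0.35

Stratifying would compare variants among sessions the variants themselves sorted into traffic source groups — a form of selection on an intermediate. The unconditioned pooled rates give the total causal effect.
So P(outcome | do(Variant L)) is just the pooled rate for Variant L: 53/150 = 0.353.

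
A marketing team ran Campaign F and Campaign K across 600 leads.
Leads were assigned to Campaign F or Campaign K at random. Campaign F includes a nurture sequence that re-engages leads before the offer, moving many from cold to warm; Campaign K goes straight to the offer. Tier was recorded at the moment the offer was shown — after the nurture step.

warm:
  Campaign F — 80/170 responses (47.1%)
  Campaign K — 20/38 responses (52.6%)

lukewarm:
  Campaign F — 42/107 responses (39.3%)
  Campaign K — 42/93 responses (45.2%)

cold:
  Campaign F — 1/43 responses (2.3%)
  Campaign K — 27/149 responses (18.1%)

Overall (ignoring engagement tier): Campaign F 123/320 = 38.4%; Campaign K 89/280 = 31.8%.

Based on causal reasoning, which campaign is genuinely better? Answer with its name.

Campaign F

Within every engagement tier level Campaign K has the higher rate, yet pooled Campaign F does — Simpson's reversal.
Engagement tier is downstream of the campaign. One should not condition on a consequence of treatment, so the overall rates are the right comparison.
Pooled: Campaign F 38.4% vs Campaign K 31.8%; Campaign F is higher overall.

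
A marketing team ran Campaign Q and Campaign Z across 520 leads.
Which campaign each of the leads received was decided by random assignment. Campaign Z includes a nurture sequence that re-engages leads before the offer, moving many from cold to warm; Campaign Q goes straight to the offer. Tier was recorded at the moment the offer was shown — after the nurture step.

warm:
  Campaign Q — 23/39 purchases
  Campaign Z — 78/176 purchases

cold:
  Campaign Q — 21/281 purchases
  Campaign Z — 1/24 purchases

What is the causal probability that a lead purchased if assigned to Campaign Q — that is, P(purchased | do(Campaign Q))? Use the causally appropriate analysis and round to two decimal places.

0.14

The stratified and pooled comparisons disagree (Campaign Q wins within each engagement tier; Campaign Z wins overall), so the answer turns on the causal role of engagement tier.
Engagement tier lies on the pathway campaign → engagement tier → outcome, so adjusting for it blocks the indirect effect. For the total causal effect of campaign, use the unadjusted pooled rates.
So P(outcome | do(Campaign Q)) is just the pooled rate for Campaign Q: 44/320 = 0.138.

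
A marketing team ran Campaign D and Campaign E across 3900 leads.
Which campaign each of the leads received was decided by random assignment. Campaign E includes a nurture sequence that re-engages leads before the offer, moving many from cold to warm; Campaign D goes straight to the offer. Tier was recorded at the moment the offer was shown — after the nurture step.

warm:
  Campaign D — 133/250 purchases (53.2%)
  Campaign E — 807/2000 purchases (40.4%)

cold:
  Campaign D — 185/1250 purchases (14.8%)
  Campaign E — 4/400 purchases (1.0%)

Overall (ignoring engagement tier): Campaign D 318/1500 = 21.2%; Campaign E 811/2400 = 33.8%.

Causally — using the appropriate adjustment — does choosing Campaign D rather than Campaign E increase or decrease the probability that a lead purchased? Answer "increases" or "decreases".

The distribution of engagement tier is itself part of what the campaign does — it is an intermediate outcome. Holding it fixed would remove that part of the effect; the total effect is the pooled difference.
Pooled: Campaign D 21.2% vs Campaign E 33.8%; Campaign E is higher overall.

decreases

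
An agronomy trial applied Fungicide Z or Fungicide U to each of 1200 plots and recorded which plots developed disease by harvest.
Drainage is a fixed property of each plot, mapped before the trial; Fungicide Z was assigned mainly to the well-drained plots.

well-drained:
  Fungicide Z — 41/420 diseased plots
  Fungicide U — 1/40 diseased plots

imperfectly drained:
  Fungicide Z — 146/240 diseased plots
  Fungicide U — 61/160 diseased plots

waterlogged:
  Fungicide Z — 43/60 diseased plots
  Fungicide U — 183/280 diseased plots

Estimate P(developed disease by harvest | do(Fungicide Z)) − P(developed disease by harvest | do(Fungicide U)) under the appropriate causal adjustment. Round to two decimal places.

+0.12

The stratified and pooled comparisons disagree (Fungicide U wins within each field drainage; Fungicide Z wins overall), so the answer turns on the causal role of field drainage.
Here field drainage is a common cause — it drives both which fungicide a case falls under and the outcome. The crude comparison mixes populations; the stratum-specific rates are the causally relevant ones.
Adjusting over the population distribution of field drainage: 0.383·(0.098−0.025) + 0.333·(0.608−0.381) + 0.283·(0.717−0.654) = +0.121.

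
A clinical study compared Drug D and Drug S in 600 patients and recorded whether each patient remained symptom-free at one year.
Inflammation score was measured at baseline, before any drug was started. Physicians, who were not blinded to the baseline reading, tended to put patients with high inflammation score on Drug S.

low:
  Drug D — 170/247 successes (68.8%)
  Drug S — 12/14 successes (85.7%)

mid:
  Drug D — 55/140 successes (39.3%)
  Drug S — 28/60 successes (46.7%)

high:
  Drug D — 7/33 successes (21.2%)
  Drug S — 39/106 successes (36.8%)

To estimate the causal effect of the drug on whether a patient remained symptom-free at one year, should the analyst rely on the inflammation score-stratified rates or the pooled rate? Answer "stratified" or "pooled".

Drug S is higher inside every inflammation score stratum but Drug D is higher in aggregate. Whether to stratify depends on how inflammation score relates to the drug.
Here inflammation score is a common cause — it drives both which drug a case falls under and the outcome. The crude comparison mixes populations; the stratum-specific rates are the causally relevant ones.
Within each level — low: 68.8% vs 85.7%; mid: 39.3% vs 46.7%; high: 21.2% vs 36.8% — Drug S is higher every time.

stratified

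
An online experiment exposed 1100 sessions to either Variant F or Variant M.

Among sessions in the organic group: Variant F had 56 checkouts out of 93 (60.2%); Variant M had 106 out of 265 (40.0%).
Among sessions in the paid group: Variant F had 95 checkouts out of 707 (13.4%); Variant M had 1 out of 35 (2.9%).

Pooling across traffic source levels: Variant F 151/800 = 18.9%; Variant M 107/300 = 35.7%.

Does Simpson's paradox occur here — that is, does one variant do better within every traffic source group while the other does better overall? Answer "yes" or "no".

yes

Within each traffic source level (organic 60.2% vs 40.0%; paid 13.4% vs 2.9%), Variant F has the higher rate every time. Pooled: 18.9% vs 35.7% — Variant M has the higher rate overall. The two comparisons disagree.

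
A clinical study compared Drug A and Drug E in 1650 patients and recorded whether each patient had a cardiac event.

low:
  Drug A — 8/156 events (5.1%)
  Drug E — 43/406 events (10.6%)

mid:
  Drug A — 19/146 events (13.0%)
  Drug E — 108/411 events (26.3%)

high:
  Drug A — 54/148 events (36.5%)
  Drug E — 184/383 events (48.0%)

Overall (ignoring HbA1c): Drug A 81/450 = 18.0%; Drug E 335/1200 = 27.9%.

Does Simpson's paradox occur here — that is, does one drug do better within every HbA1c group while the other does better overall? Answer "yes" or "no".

Within each HbA1c level (low 5.1% vs 10.6%; mid 13.0% vs 26.3%; high 36.5% vs 48.0%), Drug A has the lower rate every time. Pooled: 18.0% vs 27.9% — Drug A has the lower rate overall. They agree.

no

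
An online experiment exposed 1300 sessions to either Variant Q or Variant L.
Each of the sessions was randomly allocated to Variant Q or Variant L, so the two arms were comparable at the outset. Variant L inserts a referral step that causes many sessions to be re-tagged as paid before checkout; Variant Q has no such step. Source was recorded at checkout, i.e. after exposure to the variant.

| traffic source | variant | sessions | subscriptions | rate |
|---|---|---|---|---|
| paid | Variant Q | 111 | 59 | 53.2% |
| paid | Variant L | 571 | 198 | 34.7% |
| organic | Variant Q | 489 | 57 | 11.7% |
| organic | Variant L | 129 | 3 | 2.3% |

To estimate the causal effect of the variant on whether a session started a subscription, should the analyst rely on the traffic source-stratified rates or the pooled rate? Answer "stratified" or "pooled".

Traffic source here is a post-treatment variable shaped by the variant; conditioning on it would introduce bias rather than remove it. The overall comparison is the causal one.
Pooled: Variant Q 19.3% vs Variant L 28.7%; Variant L is higher overall.

pooled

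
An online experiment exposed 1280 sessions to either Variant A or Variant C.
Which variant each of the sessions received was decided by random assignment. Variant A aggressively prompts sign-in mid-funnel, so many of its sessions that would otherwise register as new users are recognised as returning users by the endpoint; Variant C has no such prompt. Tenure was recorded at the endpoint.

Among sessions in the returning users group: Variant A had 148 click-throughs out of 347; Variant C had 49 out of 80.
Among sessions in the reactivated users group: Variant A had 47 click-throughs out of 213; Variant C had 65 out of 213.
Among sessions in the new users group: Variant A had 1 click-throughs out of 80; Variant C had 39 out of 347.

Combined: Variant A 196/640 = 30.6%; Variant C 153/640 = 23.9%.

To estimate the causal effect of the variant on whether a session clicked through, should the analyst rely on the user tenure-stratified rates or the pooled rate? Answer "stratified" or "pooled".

User tenure lies on the pathway variant → user tenure → outcome, so adjusting for it blocks the indirect effect. For the total causal effect of variant, use the unadjusted pooled rates.
Pooled: Variant A 30.6% vs Variant C 23.9%; Variant A is higher overall.

pooled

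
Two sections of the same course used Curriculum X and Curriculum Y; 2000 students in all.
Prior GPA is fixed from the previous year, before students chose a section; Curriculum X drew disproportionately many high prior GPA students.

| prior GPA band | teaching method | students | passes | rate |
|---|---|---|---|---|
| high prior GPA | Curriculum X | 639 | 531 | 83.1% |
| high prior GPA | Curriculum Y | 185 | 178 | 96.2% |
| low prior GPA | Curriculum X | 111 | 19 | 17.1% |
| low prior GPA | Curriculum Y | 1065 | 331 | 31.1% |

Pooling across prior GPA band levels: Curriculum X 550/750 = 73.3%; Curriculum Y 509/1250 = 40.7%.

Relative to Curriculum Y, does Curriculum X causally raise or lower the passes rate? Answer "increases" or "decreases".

The prior GPA band-specific comparison favours Curriculum Y throughout, but the pooled figures favour Curriculum X. The question is whether to condition on prior GPA band.
Prior GPA band satisfies the back-door criterion: it is not a descendant of the teaching method, and it blocks the spurious path from teaching method to outcome. Adjusting for it (i.e., using the within-prior GPA band rates) gives the causal effect.
Within each level — high prior GPA: 83.1% vs 96.2%; low prior GPA: 17.1% vs 31.1% — Curriculum Y is higher every time.

decreases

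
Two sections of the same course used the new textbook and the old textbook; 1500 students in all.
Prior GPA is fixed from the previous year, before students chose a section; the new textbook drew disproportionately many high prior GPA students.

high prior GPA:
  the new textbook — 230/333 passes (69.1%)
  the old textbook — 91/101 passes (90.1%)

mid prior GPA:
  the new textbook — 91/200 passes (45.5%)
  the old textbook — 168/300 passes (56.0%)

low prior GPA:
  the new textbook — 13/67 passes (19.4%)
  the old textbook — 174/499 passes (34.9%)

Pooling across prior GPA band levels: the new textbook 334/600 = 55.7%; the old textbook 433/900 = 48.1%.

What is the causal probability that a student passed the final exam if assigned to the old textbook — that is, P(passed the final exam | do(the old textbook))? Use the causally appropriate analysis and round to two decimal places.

The prior GPA band-specific comparison favours the old textbook throughout, but the pooled figures favour the new textbook. The question is whether to condition on prior GPA band.
Since prior GPA band is a pre-existing factor (not a product of the teaching method) and it affects the outcome on its own, it is a confounder. The stratified rates, not the pooled rate, identify the causal effect.
Standardising the old textbook to the population prior GPA band mix: 0.289·91/101 + 0.333·168/300 + 0.377·174/499 = 0.579.

0.58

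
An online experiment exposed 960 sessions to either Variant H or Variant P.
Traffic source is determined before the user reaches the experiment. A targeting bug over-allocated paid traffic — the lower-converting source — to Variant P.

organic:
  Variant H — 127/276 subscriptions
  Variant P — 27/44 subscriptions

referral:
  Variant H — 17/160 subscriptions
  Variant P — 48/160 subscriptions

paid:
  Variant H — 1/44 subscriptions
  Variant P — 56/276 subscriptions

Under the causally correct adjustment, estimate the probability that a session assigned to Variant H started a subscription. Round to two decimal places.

0.20

The imbalance in traffic source arose from how sessions were allocated, not from anything the variant did; and traffic source independently affects the outcome. The pooled gap is confounded — condition on traffic source.
Standardising Variant H to the population traffic source mix: 0.333·127/276 + 0.333·17/160 + 0.333·1/44 = 0.196.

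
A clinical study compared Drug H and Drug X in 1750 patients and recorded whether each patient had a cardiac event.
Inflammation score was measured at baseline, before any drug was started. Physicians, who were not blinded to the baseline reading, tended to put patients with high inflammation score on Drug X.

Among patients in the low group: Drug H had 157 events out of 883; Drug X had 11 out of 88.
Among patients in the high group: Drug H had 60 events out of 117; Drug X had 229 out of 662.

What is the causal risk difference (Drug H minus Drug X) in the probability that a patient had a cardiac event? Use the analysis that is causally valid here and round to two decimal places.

+0.10

Drug X is lower inside every inflammation score stratum but Drug H is lower in aggregate. Whether to stratify depends on how inflammation score relates to the drug.
Nothing the drug does changes inflammation score; the imbalance is an allocation artefact. With inflammation score also predicting the outcome, the pooled figure is confounded, and the within-stratum comparison is the causal one.
Adjusting over the population distribution of inflammation score: 0.555·(0.178−0.125) + 0.445·(0.513−0.346) = +0.104.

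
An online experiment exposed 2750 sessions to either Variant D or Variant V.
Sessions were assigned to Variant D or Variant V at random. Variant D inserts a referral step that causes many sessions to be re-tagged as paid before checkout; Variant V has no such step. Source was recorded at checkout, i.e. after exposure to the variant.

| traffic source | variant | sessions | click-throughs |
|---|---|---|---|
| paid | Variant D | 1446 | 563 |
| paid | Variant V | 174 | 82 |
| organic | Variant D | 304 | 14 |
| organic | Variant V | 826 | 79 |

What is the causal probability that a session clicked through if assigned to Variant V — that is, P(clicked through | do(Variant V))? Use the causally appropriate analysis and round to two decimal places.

0.16

Traffic source is recorded after the variant and is itself shifted by it — it sits on the causal path from variant to outcome. Conditioning on a mediator would strip out part of the effect we want; the pooled comparison gives the total causal effect.
So P(outcome | do(Variant V)) is just the pooled rate for Variant V: 161/1000 = 0.161.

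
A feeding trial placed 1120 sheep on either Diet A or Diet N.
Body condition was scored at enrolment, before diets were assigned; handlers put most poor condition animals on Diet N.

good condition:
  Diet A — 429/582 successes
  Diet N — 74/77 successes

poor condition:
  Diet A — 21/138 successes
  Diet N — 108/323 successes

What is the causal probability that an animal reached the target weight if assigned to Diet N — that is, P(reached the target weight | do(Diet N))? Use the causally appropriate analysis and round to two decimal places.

0.70

The imbalance in starting body condition arose from how sheep were allocated, not from anything the diet did; and starting body condition independently affects the outcome. The pooled gap is confounded — condition on starting body condition.
Standardising Diet N to the population starting body condition mix: 0.588·74/77 + 0.412·108/323 = 0.703.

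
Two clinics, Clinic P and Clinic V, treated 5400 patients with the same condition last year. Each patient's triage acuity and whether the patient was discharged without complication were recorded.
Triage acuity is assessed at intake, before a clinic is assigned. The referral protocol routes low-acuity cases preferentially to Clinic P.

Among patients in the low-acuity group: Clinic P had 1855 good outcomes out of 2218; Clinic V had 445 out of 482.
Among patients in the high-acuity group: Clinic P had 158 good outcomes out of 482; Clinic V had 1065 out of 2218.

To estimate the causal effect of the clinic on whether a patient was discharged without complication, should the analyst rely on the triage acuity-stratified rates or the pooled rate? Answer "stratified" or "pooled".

Triage acuity is set before the clinic has any effect — it is not caused by the clinic — and it independently drives the outcome. That makes it a confounder, so the causal comparison is within triage acuity levels.
Within each level — low-acuity: 83.6% vs 92.3%; high-acuity: 32.8% vs 48.0% — Clinic V is higher every time.

stratified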